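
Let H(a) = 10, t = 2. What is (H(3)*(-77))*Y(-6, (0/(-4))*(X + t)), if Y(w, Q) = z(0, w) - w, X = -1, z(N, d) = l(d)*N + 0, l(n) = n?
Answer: -4620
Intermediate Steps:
z(N, d) = N*d (z(N, d) = d*N + 0 = N*d + 0 = N*d)
Y(w, Q) = -w (Y(w, Q) = 0*w - w = 0 - w = -w)
(H(3)*(-77))*Y(-6, (0/(-4))*(X + t)) = (10*(-77))*(-1*(-6)) = -770*6 = -4620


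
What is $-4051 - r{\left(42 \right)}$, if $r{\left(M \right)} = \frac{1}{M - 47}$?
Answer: $- \frac{20254}{5} \approx -4050.8$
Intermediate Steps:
$r{\left(M \right)} = \frac{1}{-47 + M}$
$-4051 - r{\left(42 \right)} = -4051 - \frac{1}{-47 + 42} = -4051 - \frac{1}{-5} = -4051 - - \frac{1}{5} = -4051 + \frac{1}{5} = - \frac{20254}{5}$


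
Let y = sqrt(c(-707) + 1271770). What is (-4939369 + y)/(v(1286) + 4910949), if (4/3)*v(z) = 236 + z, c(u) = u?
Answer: -9878738/9824181 + 2*sqrt(1271063)/9824181 ≈ -1.0053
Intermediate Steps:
v(z) = 177 + 3*z/4 (v(z) = 3*(236 + z)/4 = 177 + 3*z/4)
y = sqrt(1271063) (y = sqrt(-707 + 1271770) = sqrt(1271063) ≈ 1127.4)
(-4939369 + y)/(v(1286) + 4910949) = (-4939369 + sqrt(1271063))/((177 + (3/4)*1286) + 4910949) = (-4939369 + sqrt(1271063))/((177 + 1929/2) + 4910949) = (-4939369 + sqrt(1271063))/(2283/2 + 4910949) = (-4939369 + sqrt(1271063))/(9824181/2) = (-4939369 + sqrt(1271063))*(2/9824181) = -9878738/9824181 + 2*sqrt(1271063)/9824181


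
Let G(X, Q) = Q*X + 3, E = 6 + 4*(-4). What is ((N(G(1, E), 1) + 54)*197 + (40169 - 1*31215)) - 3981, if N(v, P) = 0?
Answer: 15611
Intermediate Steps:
E = -10 (E = 6 - 16 = -10)
G(X, Q) = 3 + Q*X
((N(G(1, E), 1) + 54)*197 + (40169 - 1*31215)) - 3981 = ((0 + 54)*197 + (40169 - 1*31215)) - 3981 = (54*197 + (40169 - 31215)) - 3981 = (10638 + 8954) - 3981 = 19592 - 3981 = 15611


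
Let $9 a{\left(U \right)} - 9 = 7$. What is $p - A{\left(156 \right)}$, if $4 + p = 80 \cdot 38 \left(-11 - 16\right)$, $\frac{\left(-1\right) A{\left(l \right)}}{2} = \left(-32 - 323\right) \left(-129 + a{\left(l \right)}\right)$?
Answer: $\frac{74194}{9} \approx 8243.8$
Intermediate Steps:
$a{\left(U \right)} = \frac{16}{9}$ ($a{\left(U \right)} = 1 + \frac{1}{9} \cdot 7 = 1 + \frac{7}{9} = \frac{16}{9}$)
$A{\left(l \right)} = - \frac{812950}{9}$ ($A{\left(l \right)} = - 2 \left(-32 - 323\right) \left(-129 + \frac{16}{9}\right) = - 2 \left(\left(-355\right) \left(- \frac{1145}{9}\right)\right) = \left(-2\right) \frac{406475}{9} = - \frac{812950}{9}$)
$p = -82084$ ($p = -4 + 80 \cdot 38 \left(-11 - 16\right) = -4 + 3040 \left(-27\right) = -4 - 82080 = -82084$)
$p - A{\left(156 \right)} = -82084 - - \frac{812950}{9} = -82084 + \frac{812950}{9} = \frac{74194}{9}$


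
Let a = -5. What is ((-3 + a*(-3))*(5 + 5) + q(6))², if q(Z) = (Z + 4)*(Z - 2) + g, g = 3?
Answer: 26569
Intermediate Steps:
q(Z) = 3 + (-2 + Z)*(4 + Z) (q(Z) = (Z + 4)*(Z - 2) + 3 = (4 + Z)*(-2 + Z) + 3 = (-2 + Z)*(4 + Z) + 3 = 3 + (-2 + Z)*(4 + Z))
((-3 + a*(-3))*(5 + 5) + q(6))² = ((-3 - 5*(-3))*(5 + 5) + (-5 + 6² + 2*6))² = ((-3 + 15)*10 + (-5 + 36 + 12))² = (12*10 + 43)² = (120 + 43)² = 163² = 26569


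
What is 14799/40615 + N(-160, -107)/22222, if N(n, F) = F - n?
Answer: 331015973/902546530 ≈ 0.36676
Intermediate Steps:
14799/40615 + N(-160, -107)/22222 = 14799/40615 + (-107 - 1*(-160))/22222 = 14799*(1/40615) + (-107 + 160)*(1/22222) = 14799/40615 + 53*(1/22222) = 14799/40615 + 53/22222 = 331015973/902546530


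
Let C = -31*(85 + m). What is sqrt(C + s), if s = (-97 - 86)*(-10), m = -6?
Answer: I*sqrt(619) ≈ 24.88*I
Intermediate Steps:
s = 1830 (s = -183*(-10) = 1830)
C = -2449 (C = -31*(85 - 6) = -31*79 = -2449)
sqrt(C + s) = sqrt(-2449 + 1830) = sqrt(-619) = I*sqrt(619)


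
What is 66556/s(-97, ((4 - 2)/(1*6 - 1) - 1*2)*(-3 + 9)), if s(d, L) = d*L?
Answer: 83195/1164 ≈ 71.473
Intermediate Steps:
s(d, L) = L*d
66556/s(-97, ((4 - 2)/(1*6 - 1) - 1*2)*(-3 + 9)) = 66556/(((((4 - 2)/(1*6 - 1) - 1*2)*(-3 + 9))*(-97))) = 66556/((((2/(6 - 1) - 2)*6)*(-97))) = 66556/((((2/5 - 2)*6)*(-97))) = 66556/((((2*(⅕) - 2)*6)*(-97))) = 66556/((((⅖ - 2)*6)*(-97))) = 66556/((-8/5*6*(-97))) = 66556/((-48/5*(-97))) = 66556/(4656/5) = 66556*(5/4656) = 83195/1164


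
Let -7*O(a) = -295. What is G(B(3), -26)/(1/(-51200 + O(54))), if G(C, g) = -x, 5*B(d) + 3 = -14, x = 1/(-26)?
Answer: -358105/182 ≈ -1967.6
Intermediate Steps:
x = -1/26 ≈ -0.038462
B(d) = -17/5 (B(d) = -⅗ + (⅕)*(-14) = -⅗ - 14/5 = -17/5)
O(a) = 295/7 (O(a) = -⅐*(-295) = 295/7)
G(C, g) = 1/26 (G(C, g) = -1*(-1/26) = 1/26)
G(B(3), -26)/(1/(-51200 + O(54))) = 1/(26*(1/(-51200 + 295/7))) = 1/(26*(1/(-358105/7))) = 1/(26*(-7/358105)) = (1/26)*(-358105/7) = -358105/182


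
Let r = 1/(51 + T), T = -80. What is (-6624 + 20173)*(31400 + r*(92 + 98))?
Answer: 12335145090/29 ≈ 4.2535e+8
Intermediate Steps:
r = -1/29 (r = 1/(51 - 80) = 1/(-29) = -1/29 ≈ -0.034483)
(-6624 + 20173)*(31400 + r*(92 + 98)) = (-6624 + 20173)*(31400 - (92 + 98)/29) = 13549*(31400 - 1/29*190) = 13549*(31400 - 190/29) = 13549*(910410/29) = 12335145090/29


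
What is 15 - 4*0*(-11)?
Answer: 15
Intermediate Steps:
15 - 4*0*(-11) = 15 + 0*(-11) = 15 + 0 = 15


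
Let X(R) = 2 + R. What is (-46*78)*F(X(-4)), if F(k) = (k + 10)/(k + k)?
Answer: 7176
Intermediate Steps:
F(k) = (10 + k)/(2*k) (F(k) = (10 + k)/((2*k)) = (10 + k)*(1/(2*k)) = (10 + k)/(2*k))
(-46*78)*F(X(-4)) = (-46*78)*((10 + (2 - 4))/(2*(2 - 4))) = -1794*(10 - 2)/(-2) = -1794*(-1)*8/2 = -3588*(-2) = 7176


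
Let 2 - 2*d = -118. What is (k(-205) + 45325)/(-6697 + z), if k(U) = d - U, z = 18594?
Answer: 45590/11897 ≈ 3.8321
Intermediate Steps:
d = 60 (d = 1 - ½*(-118) = 1 + 59 = 60)
k(U) = 60 - U
(k(-205) + 45325)/(-6697 + z) = ((60 - 1*(-205)) + 45325)/(-6697 + 18594) = ((60 + 205) + 45325)/11897 = (265 + 45325)*(1/11897) = 45590*(1/11897) = 45590/11897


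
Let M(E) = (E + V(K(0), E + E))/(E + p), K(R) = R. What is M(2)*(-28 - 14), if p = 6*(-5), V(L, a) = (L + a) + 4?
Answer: 15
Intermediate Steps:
V(L, a) = 4 + L + a
p = -30
M(E) = (4 + 3*E)/(-30 + E) (M(E) = (E + (4 + 0 + (E + E)))/(E - 30) = (E + (4 + 0 + 2*E))/(-30 + E) = (E + (4 + 2*E))/(-30 + E) = (4 + 3*E)/(-30 + E))
M(2)*(-28 - 14) = ((4 + 3*2)/(-30 + 2))*(-28 - 14) = ((4 + 6)/(-28))*(-42) = -1/28*10*(-42) = -5/14*(-42) = 15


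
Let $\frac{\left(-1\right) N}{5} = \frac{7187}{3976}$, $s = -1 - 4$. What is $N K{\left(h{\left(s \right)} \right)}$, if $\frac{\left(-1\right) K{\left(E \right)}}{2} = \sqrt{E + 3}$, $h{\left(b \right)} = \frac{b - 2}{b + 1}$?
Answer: $\frac{35935 \sqrt{19}}{3976} \approx 39.396$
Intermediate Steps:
$s = -5$ ($s = -1 - 4 = -5$)
$h{\left(b \right)} = \frac{-2 + b}{1 + b}$
$N = - \frac{35935}{3976}$ ($N = - 5 \cdot \frac{7187}{3976} = - 5 \cdot 7187 \cdot \frac{1}{3976} = \left(-5\right) \frac{7187}{3976} = - \frac{35935}{3976} \approx -9.038$)
$K{\left(E \right)} = - 2 \sqrt{3 + E}$ ($K{\left(E \right)} = - 2 \sqrt{E + 3} = - 2 \sqrt{3 + E}$)
$N K{\left(h{\left(s \right)} \right)} = - \frac{35935 \left(- 2 \sqrt{3 + \frac{-2 - 5}{1 - 5}}\right)}{3976} = - \frac{35935 \left(- 2 \sqrt{3 + \frac{1}{-4} \left(-7\right)}\right)}{3976} = - \frac{35935 \left(- 2 \sqrt{3 - - \frac{7}{4}}\right)}{3976} = - \frac{35935 \left(- 2 \sqrt{3 + \frac{7}{4}}\right)}{3976} = - \frac{35935 \left(- 2 \sqrt{\frac{19}{4}}\right)}{3976} = - \frac{35935 \left(- 2 \frac{\sqrt{19}}{2}\right)}{3976} = - \frac{35935 \left(- \sqrt{19}\right)}{3976} = \frac{35935 \sqrt{19}}{3976}$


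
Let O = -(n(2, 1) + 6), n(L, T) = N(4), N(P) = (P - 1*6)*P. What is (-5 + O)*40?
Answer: -120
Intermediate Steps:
N(P) = P*(-6 + P) (N(P) = (P - 6)*P = (-6 + P)*P = P*(-6 + P))
n(L, T) = -8 (n(L, T) = 4*(-6 + 4) = 4*(-2) = -8)
O = 2 (O = -(-8 + 6) = -1*(-2) = 2)
(-5 + O)*40 = (-5 + 2)*40 = -3*40 = -120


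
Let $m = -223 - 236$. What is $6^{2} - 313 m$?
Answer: $143703$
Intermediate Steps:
$m = -459$
$6^{2} - 313 m = 6^{2} - -143667 = 36 + 143667 = 143703$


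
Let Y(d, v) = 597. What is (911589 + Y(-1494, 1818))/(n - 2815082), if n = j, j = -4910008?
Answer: -152031/1287515 ≈ -0.11808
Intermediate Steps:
n = -4910008
(911589 + Y(-1494, 1818))/(n - 2815082) = (911589 + 597)/(-4910008 - 2815082) = 912186/(-7725090) = 912186*(-1/7725090) = -152031/1287515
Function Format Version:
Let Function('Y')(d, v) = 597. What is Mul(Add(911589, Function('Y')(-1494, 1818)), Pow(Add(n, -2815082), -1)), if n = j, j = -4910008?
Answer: Rational(-152031, 1287515) ≈ -0.11808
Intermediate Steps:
n = -4910008
Mul(Add(911589, Function('Y')(-1494, 1818)), Pow(Add(n, -2815082), -1)) = Mul(Add(911589, 597), Pow(Add(-4910008, -2815082), -1)) = Mul(912186, Pow(-7725090, -1)) = Mul(912186, Rational(-1, 7725090)) = Rational(-152031, 1287515)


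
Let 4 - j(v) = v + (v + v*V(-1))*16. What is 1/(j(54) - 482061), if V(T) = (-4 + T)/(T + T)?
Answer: -1/485135 ≈ -2.0613e-6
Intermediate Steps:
V(T) = (-4 + T)/(2*T) (V(T) = (-4 + T)/((2*T)) = (-4 + T)*(1/(2*T)) = (-4 + T)/(2*T))
j(v) = 4 - 57*v (j(v) = 4 - (v + (v + v*((½)*(-4 - 1)/(-1)))*16) = 4 - (v + (v + v*((½)*(-1)*(-5)))*16) = 4 - (v + (v + v*(5/2))*16) = 4 - (v + (v + 5*v/2)*16) = 4 - (v + (7*v/2)*16) = 4 - (v + 56*v) = 4 - 57*v)
1/(j(54) - 482061) = 1/((4 - 57*54) - 482061) = 1/((4 - 3078) - 482061) = 1/(-3074 - 482061) = 1/(-485135) = -1/485135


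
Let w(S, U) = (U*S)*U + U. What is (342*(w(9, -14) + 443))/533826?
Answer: 41667/29657 ≈ 1.4050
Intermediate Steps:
w(S, U) = U + S*U**2 (w(S, U) = (S*U)*U + U = S*U**2 + U = U + S*U**2)
(342*(w(9, -14) + 443))/533826 = (342*(-14*(1 + 9*(-14)) + 443))/533826 = (342*(-14*(1 - 126) + 443))*(1/533826) = (342*(-14*(-125) + 443))*(1/533826) = (342*(1750 + 443))*(1/533826) = (342*2193)*(1/533826) = 750006*(1/533826) = 41667/29657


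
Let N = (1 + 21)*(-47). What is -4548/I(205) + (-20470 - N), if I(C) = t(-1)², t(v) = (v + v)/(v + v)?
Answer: -23984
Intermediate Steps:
N = -1034 (N = 22*(-47) = -1034)
t(v) = 1 (t(v) = (2*v)/((2*v)) = (2*v)*(1/(2*v)) = 1)
I(C) = 1 (I(C) = 1² = 1)
-4548/I(205) + (-20470 - N) = -4548/1 + (-20470 - 1*(-1034)) = -4548*1 + (-20470 + 1034) = -4548 - 19436 = -23984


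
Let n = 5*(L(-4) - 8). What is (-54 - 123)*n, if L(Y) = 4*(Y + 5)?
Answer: 3540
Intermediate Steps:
L(Y) = 20 + 4*Y (L(Y) = 4*(5 + Y) = 20 + 4*Y)
n = -20 (n = 5*((20 + 4*(-4)) - 8) = 5*((20 - 16) - 8) = 5*(4 - 8) = 5*(-4) = -20)
(-54 - 123)*n = (-54 - 123)*(-20) = -177*(-20) = 3540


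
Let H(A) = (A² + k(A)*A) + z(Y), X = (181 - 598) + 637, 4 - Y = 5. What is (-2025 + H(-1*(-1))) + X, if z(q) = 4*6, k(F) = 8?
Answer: -1772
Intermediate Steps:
Y = -1 (Y = 4 - 1*5 = 4 - 5 = -1)
z(q) = 24
X = 220 (X = -417 + 637 = 220)
H(A) = 24 + A² + 8*A (H(A) = (A² + 8*A) + 24 = 24 + A² + 8*A)
(-2025 + H(-1*(-1))) + X = (-2025 + (24 + (-1*(-1))² + 8*(-1*(-1)))) + 220 = (-2025 + (24 + 1² + 8*1)) + 220 = (-2025 + (24 + 1 + 8)) + 220 = (-2025 + 33) + 220 = -1992 + 220 = -1772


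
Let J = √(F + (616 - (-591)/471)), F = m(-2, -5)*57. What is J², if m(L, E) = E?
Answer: 52164/157 ≈ 332.25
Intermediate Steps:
F = -285 (F = -5*57 = -285)
J = 18*√25277/157 (J = √(-285 + (616 - (-591)/471)) = √(-285 + (616 - 1*(-197/157))) = √(-285 + (616 + 197/157)) = √(-285 + 96909/157) = √(52164/157) = 18*√25277/157 ≈ 18.228)
J² = (18*√25277/157)² = 52164/157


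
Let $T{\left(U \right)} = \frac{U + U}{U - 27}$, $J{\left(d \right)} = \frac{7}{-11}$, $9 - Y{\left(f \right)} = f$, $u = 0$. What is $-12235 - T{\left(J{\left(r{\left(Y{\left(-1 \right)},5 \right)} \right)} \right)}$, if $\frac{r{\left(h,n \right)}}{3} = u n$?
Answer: $- \frac{1859727}{152} \approx -12235.0$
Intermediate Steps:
$Y{\left(f \right)} = 9 - f$
$r{\left(h,n \right)} = 0$ ($r{\left(h,n \right)} = 3 \cdot 0 n = 3 \cdot 0 = 0$)
$J{\left(d \right)} = - \frac{7}{11}$ ($J{\left(d \right)} = 7 \left(- \frac{1}{11}\right) = - \frac{7}{11}$)
$T{\left(U \right)} = \frac{2 U}{-27 + U}$
$-12235 - T{\left(J{\left(r{\left(Y{\left(-1 \right)},5 \right)} \right)} \right)} = -12235 - 2 \left(- \frac{7}{11}\right) \frac{1}{-27 - \frac{7}{11}} = -12235 - 2 \left(- \frac{7}{11}\right) \frac{1}{- \frac{304}{11}} = -12235 - 2 \left(- \frac{7}{11}\right) \left(- \frac{11}{304}\right) = -12235 - \frac{7}{152} = - \frac{1859727}{152}$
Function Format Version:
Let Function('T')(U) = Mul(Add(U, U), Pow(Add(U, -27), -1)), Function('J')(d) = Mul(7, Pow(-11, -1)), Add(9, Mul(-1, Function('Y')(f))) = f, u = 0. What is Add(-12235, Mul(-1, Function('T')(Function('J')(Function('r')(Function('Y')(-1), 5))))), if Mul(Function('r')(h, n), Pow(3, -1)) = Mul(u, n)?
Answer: Rational(-1859727, 152) ≈ -12235.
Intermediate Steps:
Function('Y')(f) = Add(9, Mul(-1, f))
Function('r')(h, n) = 0 (Function('r')(h, n) = Mul(3, Mul(0, n)) = Mul(3, 0) = 0)
Function('J')(d) = Rational(-7, 11) (Function('J')(d) = Mul(7, Rational(-1, 11)) = Rational(-7, 11))
Function('T')(U) = Mul(2, U, Pow(Add(-27, U), -1)) (Function('T')(U) = Mul(Mul(2, U), Pow(Add(-27, U), -1)) = Mul(2, U, Pow(Add(-27, U), -1)))
Add(-12235, Mul(-1, Function('T')(Function('J')(Function('r')(Function('Y')(-1), 5))))) = Add(-12235, Mul(-1, Mul(2, Rational(-7, 11), Pow(Add(-27, Rational(-7, 11)), -1)))) = Add(-12235, Mul(-1, Mul(2, Rational(-7, 11), Pow(Rational(-304, 11), -1)))) = Add(-12235, Mul(-1, Mul(2, Rational(-7, 11), Rational(-11, 304)))) = Add(-12235, Mul(-1, Rational(7, 152))) = Add(-12235, Rational(-7, 152)) = Rational(-1859727, 152)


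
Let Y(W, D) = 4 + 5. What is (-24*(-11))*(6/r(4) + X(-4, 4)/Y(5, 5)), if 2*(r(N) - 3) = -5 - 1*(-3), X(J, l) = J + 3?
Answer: 2288/3 ≈ 762.67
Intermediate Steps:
X(J, l) = 3 + J
r(N) = 2 (r(N) = 3 + (-5 - 1*(-3))/2 = 3 + (-5 + 3)/2 = 3 + (1/2)*(-2) = 3 - 1 = 2)
Y(W, D) = 9
(-24*(-11))*(6/r(4) + X(-4, 4)/Y(5, 5)) = (-24*(-11))*(6/2 + (3 - 4)/9) = 264*(6*(1/2) - 1*1/9) = 264*(3 - 1/9) = 264*(26/9) = 2288/3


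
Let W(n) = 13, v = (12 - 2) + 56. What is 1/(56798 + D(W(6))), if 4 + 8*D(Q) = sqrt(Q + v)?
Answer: 3635040/206461184321 - 8*sqrt(79)/206461184321 ≈ 1.7606e-5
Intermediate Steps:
v = 66 (v = 10 + 56 = 66)
D(Q) = -1/2 + sqrt(66 + Q)/8 (D(Q) = -1/2 + sqrt(Q + 66)/8 = -1/2 + sqrt(66 + Q)/8)
1/(56798 + D(W(6))) = 1/(56798 + (-1/2 + sqrt(66 + 13)/8)) = 1/(56798 + (-1/2 + sqrt(79)/8)) = 1/(113595/2 + sqrt(79)/8)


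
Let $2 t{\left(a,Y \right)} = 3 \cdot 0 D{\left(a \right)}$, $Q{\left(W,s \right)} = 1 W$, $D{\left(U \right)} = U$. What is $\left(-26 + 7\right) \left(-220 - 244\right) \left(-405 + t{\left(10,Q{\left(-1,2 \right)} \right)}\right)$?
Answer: $-3570480$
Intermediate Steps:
$Q{\left(W,s \right)} = W$
$t{\left(a,Y \right)} = 0$ ($t{\left(a,Y \right)} = \frac{3 \cdot 0 a}{2} = \frac{0 a}{2} = \frac{1}{2} \cdot 0 = 0$)
$\left(-26 + 7\right) \left(-220 - 244\right) \left(-405 + t{\left(10,Q{\left(-1,2 \right)} \right)}\right) = \left(-26 + 7\right) \left(-220 - 244\right) \left(-405 + 0\right) = \left(-19\right) \left(-464\right) \left(-405\right) = 8816 \left(-405\right) = -3570480$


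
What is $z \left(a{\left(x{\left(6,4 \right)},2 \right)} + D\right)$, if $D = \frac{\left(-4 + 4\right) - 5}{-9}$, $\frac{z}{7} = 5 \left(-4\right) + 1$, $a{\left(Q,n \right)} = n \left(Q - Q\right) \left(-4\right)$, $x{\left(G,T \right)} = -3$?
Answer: $- \frac{665}{9} \approx -73.889$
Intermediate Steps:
$a{\left(Q,n \right)} = 0$ ($a{\left(Q,n \right)} = n 0 \left(-4\right) = 0 \left(-4\right) = 0$)
$z = -133$ ($z = 7 \left(5 \left(-4\right) + 1\right) = 7 \left(-20 + 1\right) = 7 \left(-19\right) = -133$)
$D = \frac{5}{9}$ ($D = \left(0 - 5\right) \left(- \frac{1}{9}\right) = \left(-5\right) \left(- \frac{1}{9}\right) = \frac{5}{9} \approx 0.55556$)
$z \left(a{\left(x{\left(6,4 \right)},2 \right)} + D\right) = - 133 \left(0 + \frac{5}{9}\right) = \left(-133\right) \frac{5}{9} = - \frac{665}{9}$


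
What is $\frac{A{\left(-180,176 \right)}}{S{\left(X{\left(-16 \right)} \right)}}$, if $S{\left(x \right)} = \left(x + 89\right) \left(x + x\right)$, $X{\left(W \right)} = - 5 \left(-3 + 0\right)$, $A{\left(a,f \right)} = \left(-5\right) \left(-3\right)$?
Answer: $\frac{1}{208} \approx 0.0048077$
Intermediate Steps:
$A{\left(a,f \right)} = 15$
$X{\left(W \right)} = 15$ ($X{\left(W \right)} = \left(-5\right) \left(-3\right) = 15$)
$S{\left(x \right)} = 2 x \left(89 + x\right)$ ($S{\left(x \right)} = \left(89 + x\right) 2 x = 2 x \left(89 + x\right)$)
$\frac{A{\left(-180,176 \right)}}{S{\left(X{\left(-16 \right)} \right)}} = \frac{15}{2 \cdot 15 \left(89 + 15\right)} = \frac{15}{2 \cdot 15 \cdot 104} = \frac{15}{3120} = 15 \cdot \frac{1}{3120} = \frac{1}{208}$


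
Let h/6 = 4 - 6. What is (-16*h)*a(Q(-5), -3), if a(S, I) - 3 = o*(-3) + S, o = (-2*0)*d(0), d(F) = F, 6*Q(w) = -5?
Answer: 416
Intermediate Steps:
Q(w) = -⅚ (Q(w) = (⅙)*(-5) = -⅚)
o = 0 (o = -2*0*0 = 0*0 = 0)
a(S, I) = 3 + S (a(S, I) = 3 + (0*(-3) + S) = 3 + (0 + S) = 3 + S)
h = -12 (h = 6*(4 - 6) = 6*(-2) = -12)
(-16*h)*a(Q(-5), -3) = (-16*(-12))*(3 - ⅚) = 192*(13/6) = 416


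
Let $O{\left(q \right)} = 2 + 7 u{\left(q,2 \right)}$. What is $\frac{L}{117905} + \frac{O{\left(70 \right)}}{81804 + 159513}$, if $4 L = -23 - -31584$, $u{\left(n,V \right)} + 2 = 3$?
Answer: $\frac{846716713}{12645547060} \approx 0.066958$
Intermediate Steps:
$u{\left(n,V \right)} = 1$ ($u{\left(n,V \right)} = -2 + 3 = 1$)
$O{\left(q \right)} = 9$ ($O{\left(q \right)} = 2 + 7 \cdot 1 = 2 + 7 = 9$)
$L = \frac{31561}{4}$ ($L = \frac{-23 - -31584}{4} = \frac{-23 + 31584}{4} = \frac{1}{4} \cdot 31561 = \frac{31561}{4} \approx 7890.3$)
$\frac{L}{117905} + \frac{O{\left(70 \right)}}{81804 + 159513} = \frac{31561}{4 \cdot 117905} + \frac{9}{81804 + 159513} = \frac{31561}{4} \cdot \frac{1}{117905} + \frac{9}{241317} = \frac{31561}{471620} + 9 \cdot \frac{1}{241317} = \frac{31561}{471620} + \frac{1}{26813} = \frac{846716713}{12645547060}$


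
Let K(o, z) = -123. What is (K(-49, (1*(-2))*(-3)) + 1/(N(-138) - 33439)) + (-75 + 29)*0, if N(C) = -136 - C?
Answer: -4112752/33437 ≈ -123.00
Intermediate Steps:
(K(-49, (1*(-2))*(-3)) + 1/(N(-138) - 33439)) + (-75 + 29)*0 = (-123 + 1/((-136 - 1*(-138)) - 33439)) + (-75 + 29)*0 = (-123 + 1/((-136 + 138) - 33439)) - 46*0 = (-123 + 1/(2 - 33439)) + 0 = (-123 + 1/(-33437)) + 0 = (-123 - 1/33437) + 0 = -4112752/33437 + 0 = -4112752/33437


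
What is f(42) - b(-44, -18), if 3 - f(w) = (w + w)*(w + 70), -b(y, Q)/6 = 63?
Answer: -9027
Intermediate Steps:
b(y, Q) = -378 (b(y, Q) = -6*63 = -378)
f(w) = 3 - 2*w*(70 + w) (f(w) = 3 - (w + w)*(w + 70) = 3 - 2*w*(70 + w))
f(42) - b(-44, -18) = (3 - 140*42 - 2*42²) - 1*(-378) = (3 - 5880 - 2*1764) + 378 = (3 - 5880 - 3528) + 378 = -9405 + 378 = -9027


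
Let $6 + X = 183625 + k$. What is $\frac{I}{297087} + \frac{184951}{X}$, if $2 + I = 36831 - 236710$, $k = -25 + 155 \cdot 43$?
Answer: $\frac{5639126186}{18841158511} \approx 0.2993$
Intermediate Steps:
$k = 6640$ ($k = -25 + 6665 = 6640$)
$I = -199881$ ($I = -2 + \left(36831 - 236710\right) = -2 - 199879 = -199881$)
$X = 190259$ ($X = -6 + \left(183625 + 6640\right) = -6 + 190265 = 190259$)
$\frac{I}{297087} + \frac{184951}{X} = - \frac{199881}{297087} + \frac{184951}{190259} = \left(-199881\right) \frac{1}{297087} + 184951 \cdot \frac{1}{190259} = - \frac{66627}{99029} + \frac{184951}{190259} = \frac{5639126186}{18841158511}$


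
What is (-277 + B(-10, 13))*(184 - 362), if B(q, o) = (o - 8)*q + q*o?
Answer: 81346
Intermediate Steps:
B(q, o) = o*q + q*(-8 + o) (B(q, o) = (-8 + o)*q + o*q = q*(-8 + o) + o*q = o*q + q*(-8 + o))
(-277 + B(-10, 13))*(184 - 362) = (-277 + 2*(-10)*(-4 + 13))*(184 - 362) = (-277 + 2*(-10)*9)*(-178) = (-277 - 180)*(-178) = -457*(-178) = 81346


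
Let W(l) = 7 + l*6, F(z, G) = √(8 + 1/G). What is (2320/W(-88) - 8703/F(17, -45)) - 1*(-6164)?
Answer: 3209124/521 - 26109*√1795/359 ≈ 3078.3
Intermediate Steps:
W(l) = 7 + 6*l
(2320/W(-88) - 8703/F(17, -45)) - 1*(-6164) = (2320/(7 + 6*(-88)) - 8703/√(8 + 1/(-45))) - 1*(-6164) = (2320/(7 - 528) - 8703/√(8 - 1/45)) + 6164 = (2320/(-521) - 8703*3*√1795/359) + 6164 = (2320*(-1/521) - 8703*3*√1795/359) + 6164 = (-2320/521 - 26109*√1795/359) + 6164 = 3209124/521 - 26109*√1795/359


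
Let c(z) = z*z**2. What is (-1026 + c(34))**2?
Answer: 1465205284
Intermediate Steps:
c(z) = z**3
(-1026 + c(34))**2 = (-1026 + 34**3)**2 = (-1026 + 39304)**2 = 38278**2 = 1465205284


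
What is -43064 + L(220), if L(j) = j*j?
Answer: 5336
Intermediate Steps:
L(j) = j²
-43064 + L(220) = -43064 + 220² = -43064 + 48400 = 5336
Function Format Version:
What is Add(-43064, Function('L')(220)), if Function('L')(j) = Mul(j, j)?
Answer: 5336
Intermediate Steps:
Function('L')(j) = Pow(j, 2)
Add(-43064, Function('L')(220)) = Add(-43064, Pow(220, 2)) = Add(-43064, 48400) = 5336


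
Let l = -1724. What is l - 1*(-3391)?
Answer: 1667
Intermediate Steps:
l - 1*(-3391) = -1724 - 1*(-3391) = -1724 + 3391 = 1667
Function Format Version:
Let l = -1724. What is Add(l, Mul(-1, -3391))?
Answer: 1667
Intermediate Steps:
Add(l, Mul(-1, -3391)) = Add(-1724, Mul(-1, -3391)) = Add(-1724, 3391) = 1667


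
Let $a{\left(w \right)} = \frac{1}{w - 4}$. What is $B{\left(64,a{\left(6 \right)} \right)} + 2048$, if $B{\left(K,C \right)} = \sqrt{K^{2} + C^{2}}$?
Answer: $2048 + \frac{\sqrt{16385}}{2} \approx 2112.0$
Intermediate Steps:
$a{\left(w \right)} = \frac{1}{-4 + w}$
$B{\left(K,C \right)} = \sqrt{C^{2} + K^{2}}$
$B{\left(64,a{\left(6 \right)} \right)} + 2048 = \sqrt{\left(\frac{1}{-4 + 6}\right)^{2} + 64^{2}} + 2048 = \sqrt{\left(\frac{1}{2}\right)^{2} + 4096} + 2048 = \sqrt{\frac{1}{4} + 4096} + 2048 = \sqrt{\frac{16385}{4}} + 2048 = \frac{\sqrt{16385}}{2} + 2048 = 2048 + \frac{\sqrt{16385}}{2}$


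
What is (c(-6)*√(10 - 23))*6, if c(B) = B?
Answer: -36*I*√13 ≈ -129.8*I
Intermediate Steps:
(c(-6)*√(10 - 23))*6 = -6*√(10 - 23)*6 = -6*I*√13*6 = -36*I*√13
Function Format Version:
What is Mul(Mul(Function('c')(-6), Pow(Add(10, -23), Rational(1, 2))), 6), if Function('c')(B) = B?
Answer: Mul(-36, I, Pow(13, Rational(1, 2))) ≈ Mul(-129.80, I)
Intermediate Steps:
Mul(Mul(Function('c')(-6), Pow(Add(10, -23), Rational(1, 2))), 6) = Mul(Mul(-6, Pow(Add(10, -23), Rational(1, 2))), 6) = Mul(Mul(-6, Pow(-13, Rational(1, 2))), 6) = Mul(Mul(-6, Mul(I, Pow(13, Rational(1, 2)))), 6) = Mul(Mul(-6, I, Pow(13, Rational(1, 2))), 6) = Mul(-36, I, Pow(13, Rational(1, 2)))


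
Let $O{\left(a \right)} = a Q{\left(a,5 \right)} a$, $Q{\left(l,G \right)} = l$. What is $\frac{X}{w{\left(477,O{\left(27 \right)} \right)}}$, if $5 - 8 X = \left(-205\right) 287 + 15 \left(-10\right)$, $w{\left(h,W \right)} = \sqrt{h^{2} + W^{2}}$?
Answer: $\frac{29495 \sqrt{4785778}}{172288008} \approx 0.37452$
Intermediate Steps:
$O{\left(a \right)} = a^{3}$ ($O{\left(a \right)} = a a a = a^{2} a = a^{3}$)
$w{\left(h,W \right)} = \sqrt{W^{2} + h^{2}}$
$X = \frac{29495}{4}$ ($X = \frac{5}{8} - \frac{\left(-205\right) 287 + 15 \left(-10\right)}{8} = \frac{5}{8} - \frac{-58835 - 150}{8} = \frac{5}{8} - - \frac{58985}{8} = \frac{5}{8} + \frac{58985}{8} = \frac{29495}{4} \approx 7373.8$)
$\frac{X}{w{\left(477,O{\left(27 \right)} \right)}} = \frac{29495}{4 \sqrt{\left(27^{3}\right)^{2} + 477^{2}}} = \frac{29495}{4 \sqrt{19683^{2} + 227529}} = \frac{29495}{4 \sqrt{387420489 + 227529}} = \frac{29495}{4 \sqrt{387648018}} = \frac{29495}{4 \cdot 9 \sqrt{4785778}} = \frac{29495 \frac{\sqrt{4785778}}{43072002}}{4} = \frac{29495 \sqrt{4785778}}{172288008}$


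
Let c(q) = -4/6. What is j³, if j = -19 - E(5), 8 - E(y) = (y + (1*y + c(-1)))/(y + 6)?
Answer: -642735647/35937 ≈ -17885.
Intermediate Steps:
c(q) = -⅔ (c(q) = -4*⅙ = -⅔)
E(y) = 8 - (-⅔ + 2*y)/(6 + y) (E(y) = 8 - (y + (1*y - ⅔))/(y + 6) = 8 - (y + (y - ⅔))/(6 + y) = 8 - (y + (-⅔ + y))/(6 + y) = 8 - (-⅔ + 2*y)/(6 + y))
j = -863/33 (j = -19 - 2*(73 + 9*5)/(3*(6 + 5)) = -19 - 2*(73 + 45)/(3*11) = -19 - 2*118/(3*11) = -19 - 1*236/33 = -19 - 236/33 = -863/33 ≈ -26.152)
j³ = (-863/33)³ = -642735647/35937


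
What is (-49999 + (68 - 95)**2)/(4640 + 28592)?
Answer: -24635/16616 ≈ -1.4826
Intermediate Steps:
(-49999 + (68 - 95)**2)/(4640 + 28592) = (-49999 + (-27)**2)/33232 = (-49999 + 729)*(1/33232) = -49270*1/33232 = -24635/16616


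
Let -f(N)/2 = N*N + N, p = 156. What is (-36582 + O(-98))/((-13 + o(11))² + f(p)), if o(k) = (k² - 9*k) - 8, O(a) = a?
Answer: 36680/48983 ≈ 0.74883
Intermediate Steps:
o(k) = -8 + k² - 9*k
f(N) = -2*N - 2*N² (f(N) = -2*(N*N + N) = -2*(N² + N) = -2*(N + N²) = -2*N - 2*N²)
(-36582 + O(-98))/((-13 + o(11))² + f(p)) = (-36582 - 98)/((-13 + (-8 + 11² - 9*11))² - 2*156*(1 + 156)) = -36680/((-13 + (-8 + 121 - 99))² - 2*156*157) = -36680/((-13 + 14)² - 48984) = -36680/(1² - 48984) = -36680/(1 - 48984) = -36680/(-48983) = -36680*(-1/48983) = 36680/48983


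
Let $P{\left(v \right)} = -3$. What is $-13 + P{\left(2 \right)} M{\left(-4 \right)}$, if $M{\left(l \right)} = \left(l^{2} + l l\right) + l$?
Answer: $-97$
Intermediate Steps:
$M{\left(l \right)} = l + 2 l^{2}$ ($M{\left(l \right)} = \left(l^{2} + l^{2}\right) + l = 2 l^{2} + l = l + 2 l^{2}$)
$-13 + P{\left(2 \right)} M{\left(-4 \right)} = -13 - 3 \left(- 4 \left(1 + 2 \left(-4\right)\right)\right) = -13 - 3 \left(- 4 \left(1 - 8\right)\right) = -13 - 3 \left(\left(-4\right) \left(-7\right)\right) = -13 - 84 = -97$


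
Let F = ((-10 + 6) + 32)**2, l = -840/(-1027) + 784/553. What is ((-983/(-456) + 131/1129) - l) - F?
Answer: -414500725675/528724248 ≈ -783.96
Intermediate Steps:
l = 2296/1027 (l = -840*(-1/1027) + 784*(1/553) = 840/1027 + 112/79 = 2296/1027 ≈ 2.2356)
F = 784 (F = (-4 + 32)**2 = 28**2 = 784)
((-983/(-456) + 131/1129) - l) - F = ((-983/(-456) + 131/1129) - 1*2296/1027) - 1*784 = ((-983*(-1/456) + 131*(1/1129)) - 2296/1027) - 784 = ((983/456 + 131/1129) - 2296/1027) - 784 = (1169543/514824 - 2296/1027) - 784 = 19084757/528724248 - 784 = -414500725675/528724248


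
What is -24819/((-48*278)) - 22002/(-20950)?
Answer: 135592123/46592800 ≈ 2.9102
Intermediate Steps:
-24819/((-48*278)) - 22002/(-20950) = -24819/(-13344) - 22002*(-1/20950) = -24819*(-1/13344) + 11001/10475 = 8273/4448 + 11001/10475 = 135592123/46592800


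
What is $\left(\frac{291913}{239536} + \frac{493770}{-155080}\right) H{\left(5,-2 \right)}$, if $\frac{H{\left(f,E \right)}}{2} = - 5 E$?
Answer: $- \frac{9125727835}{232170268} \approx -39.306$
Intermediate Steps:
$H{\left(f,E \right)} = - 10 E$ ($H{\left(f,E \right)} = 2 \left(- 5 E\right) = - 10 E$)
$\left(\frac{291913}{239536} + \frac{493770}{-155080}\right) H{\left(5,-2 \right)} = \left(\frac{291913}{239536} + \frac{493770}{-155080}\right) \left(\left(-10\right) \left(-2\right)\right) = \left(291913 \cdot \frac{1}{239536} + 493770 \left(- \frac{1}{155080}\right)\right) 20 = \left(\frac{291913}{239536} - \frac{49377}{15508}\right) 20 = \left(- \frac{1825145567}{928681072}\right) 20 = - \frac{9125727835}{232170268}$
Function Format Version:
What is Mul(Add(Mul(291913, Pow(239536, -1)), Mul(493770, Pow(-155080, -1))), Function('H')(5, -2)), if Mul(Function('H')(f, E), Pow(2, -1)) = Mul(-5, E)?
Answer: Rational(-9125727835, 232170268) ≈ -39.306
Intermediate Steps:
Function('H')(f, E) = Mul(-10, E) (Function('H')(f, E) = Mul(2, Mul(-5, E)) = Mul(-10, E))
Mul(Add(Mul(291913, Pow(239536, -1)), Mul(493770, Pow(-155080, -1))), Function('H')(5, -2)) = Mul(Add(Mul(291913, Pow(239536, -1)), Mul(493770, Pow(-155080, -1))), Mul(-10, -2)) = Mul(Add(Mul(291913, Rational(1, 239536)), Mul(493770, Rational(-1, 155080))), 20) = Mul(Add(Rational(291913, 239536), Rational(-49377, 15508)), 20) = Mul(Rational(-1825145567, 928681072), 20) = Rational(-9125727835, 232170268)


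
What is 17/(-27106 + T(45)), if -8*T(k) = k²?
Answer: -136/218873 ≈ -0.00062136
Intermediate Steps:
T(k) = -k²/8
17/(-27106 + T(45)) = 17/(-27106 - ⅛*45²) = 17/(-27106 - ⅛*2025) = 17/(-27106 - 2025/8) = 17/(-218873/8) = 17*(-8/218873) = -136/218873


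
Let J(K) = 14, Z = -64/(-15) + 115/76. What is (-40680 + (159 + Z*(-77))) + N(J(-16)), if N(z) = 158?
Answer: -46521173/1140 ≈ -40808.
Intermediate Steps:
Z = 6589/1140 (Z = -64*(-1/15) + 115*(1/76) = 64/15 + 115/76 = 6589/1140 ≈ 5.7798)
(-40680 + (159 + Z*(-77))) + N(J(-16)) = (-40680 + (159 + (6589/1140)*(-77))) + 158 = (-40680 + (159 - 507353/1140)) + 158 = (-40680 - 326093/1140) + 158 = -46701293/1140 + 158 = -46521173/1140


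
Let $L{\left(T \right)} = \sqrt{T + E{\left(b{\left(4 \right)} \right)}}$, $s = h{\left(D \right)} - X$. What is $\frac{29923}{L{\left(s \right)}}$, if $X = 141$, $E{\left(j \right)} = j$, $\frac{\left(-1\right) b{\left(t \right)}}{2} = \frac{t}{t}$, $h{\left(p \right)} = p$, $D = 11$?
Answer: $- \frac{29923 i \sqrt{33}}{66} \approx - 2604.5 i$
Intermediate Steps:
$b{\left(t \right)} = -2$ ($b{\left(t \right)} = - 2 \frac{t}{t} = \left(-2\right) 1 = -2$)
$s = -130$ ($s = 11 - 141 = -130$)
$L{\left(T \right)} = \sqrt{-2 + T}$ ($L{\left(T \right)} = \sqrt{T - 2} = \sqrt{-2 + T}$)
$\frac{29923}{L{\left(s \right)}} = \frac{29923}{\sqrt{-2 - 130}} = \frac{29923}{\sqrt{-132}} = \frac{29923}{2 i \sqrt{33}} = 29923 \left(- \frac{i \sqrt{33}}{66}\right) = - \frac{29923 i \sqrt{33}}{66}$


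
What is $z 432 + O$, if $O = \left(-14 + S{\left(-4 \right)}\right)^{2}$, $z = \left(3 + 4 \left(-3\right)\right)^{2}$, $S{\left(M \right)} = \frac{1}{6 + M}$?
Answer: $\frac{140697}{4} \approx 35174.0$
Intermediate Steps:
$z = 81$ ($z = \left(3 - 12\right)^{2} = \left(-9\right)^{2} = 81$)
$O = \frac{729}{4}$ ($O = \left(-14 + \frac{1}{6 - 4}\right)^{2} = \left(-14 + \frac{1}{2}\right)^{2} = \left(- \frac{27}{2}\right)^{2} = \frac{729}{4} \approx 182.25$)
$z 432 + O = 81 \cdot 432 + \frac{729}{4} = 34992 + \frac{729}{4} = \frac{140697}{4}$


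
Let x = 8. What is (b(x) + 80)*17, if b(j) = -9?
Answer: 1207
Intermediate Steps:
(b(x) + 80)*17 = (-9 + 80)*17 = 71*17 = 1207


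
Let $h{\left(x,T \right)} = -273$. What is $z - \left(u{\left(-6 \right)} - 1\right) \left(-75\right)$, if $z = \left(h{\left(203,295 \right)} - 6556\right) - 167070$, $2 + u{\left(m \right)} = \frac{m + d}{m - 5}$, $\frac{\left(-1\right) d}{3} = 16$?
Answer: $- \frac{1911314}{11} \approx -1.7376 \cdot 10^{5}$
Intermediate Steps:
$d = -48$ ($d = \left(-3\right) 16 = -48$)
$u{\left(m \right)} = -2 + \frac{-48 + m}{-5 + m}$ ($u{\left(m \right)} = -2 + \frac{m - 48}{m - 5} = -2 + \frac{-48 + m}{-5 + m}$)
$z = -173899$ ($z = \left(-273 - 6556\right) - 167070 = -6829 - 167070 = -173899$)
$z - \left(u{\left(-6 \right)} - 1\right) \left(-75\right) = -173899 - \left(\frac{-38 - -6}{-5 - 6} - 1\right) \left(-75\right) = -173899 - \left(\frac{-38 + 6}{-11} - 1\right) \left(-75\right) = -173899 - \left(\left(- \frac{1}{11}\right) \left(-32\right) - 1\right) \left(-75\right) = -173899 - \left(\frac{32}{11} - 1\right) \left(-75\right) = -173899 - \frac{21}{11} \left(-75\right) = -173899 - - \frac{1575}{11} = -173899 + \frac{1575}{11} = - \frac{1911314}{11}$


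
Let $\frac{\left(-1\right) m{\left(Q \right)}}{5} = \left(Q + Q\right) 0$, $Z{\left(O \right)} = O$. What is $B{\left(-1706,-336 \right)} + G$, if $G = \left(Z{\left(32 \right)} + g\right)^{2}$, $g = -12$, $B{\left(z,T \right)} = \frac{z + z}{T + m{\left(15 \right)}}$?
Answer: $\frac{34453}{84} \approx 410.15$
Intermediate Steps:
$m{\left(Q \right)} = 0$ ($m{\left(Q \right)} = - 5 \left(Q + Q\right) 0 = - 5 \cdot 2 Q 0 = \left(-5\right) 0 = 0$)
$B{\left(z,T \right)} = \frac{2 z}{T}$ ($B{\left(z,T \right)} = \frac{z + z}{T + 0} = \frac{2 z}{T}$)
$G = 400$ ($G = \left(32 - 12\right)^{2} = 20^{2} = 400$)
$B{\left(-1706,-336 \right)} + G = 2 \left(-1706\right) \frac{1}{-336} + 400 = 2 \left(-1706\right) \left(- \frac{1}{336}\right) + 400 = \frac{853}{84} + 400 = \frac{34453}{84}$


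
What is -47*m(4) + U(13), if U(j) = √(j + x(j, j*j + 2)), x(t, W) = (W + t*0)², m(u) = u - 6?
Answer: 94 + √29254 ≈ 265.04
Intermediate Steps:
m(u) = -6 + u
x(t, W) = W² (x(t, W) = (W + 0)² = W²)
U(j) = √(j + (2 + j²)²) (U(j) = √(j + (j*j + 2)²) = √(j + (j² + 2)²) = √(j + (2 + j²)²))
-47*m(4) + U(13) = -47*(-6 + 4) + √(13 + (2 + 13²)²) = -47*(-2) + √(13 + (2 + 169)²) = 94 + √(13 + 171²) = 94 + √(13 + 29241) = 94 + √29254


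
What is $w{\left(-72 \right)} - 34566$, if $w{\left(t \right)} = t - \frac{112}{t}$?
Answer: $- \frac{311728}{9} \approx -34636.0$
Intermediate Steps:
$w{\left(t \right)} = t - \frac{112}{t}$
$w{\left(-72 \right)} - 34566 = \left(-72 - \frac{112}{-72}\right) - 34566 = \left(-72 - - \frac{14}{9}\right) - 34566 = \left(-72 + \frac{14}{9}\right) - 34566 = - \frac{634}{9} - 34566 = - \frac{311728}{9}$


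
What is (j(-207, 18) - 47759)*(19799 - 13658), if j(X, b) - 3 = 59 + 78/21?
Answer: -2050191273/7 ≈ -2.9288e+8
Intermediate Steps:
j(X, b) = 460/7 (j(X, b) = 3 + (59 + 78/21) = 3 + (59 + 78*(1/21)) = 3 + (59 + 26/7) = 3 + 439/7 = 460/7)
(j(-207, 18) - 47759)*(19799 - 13658) = (460/7 - 47759)*(19799 - 13658) = -333853/7*6141 = -2050191273/7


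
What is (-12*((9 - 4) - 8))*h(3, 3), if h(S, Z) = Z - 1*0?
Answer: 108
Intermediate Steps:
h(S, Z) = Z (h(S, Z) = Z + 0 = Z)
(-12*((9 - 4) - 8))*h(3, 3) = -12*((9 - 4) - 8)*3 = -12*(5 - 8)*3 = -12*(-3)*3 = 36*3 = 108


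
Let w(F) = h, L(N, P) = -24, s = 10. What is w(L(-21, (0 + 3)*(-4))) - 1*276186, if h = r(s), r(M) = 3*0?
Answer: -276186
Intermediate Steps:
r(M) = 0
h = 0
w(F) = 0
w(L(-21, (0 + 3)*(-4))) - 1*276186 = 0 - 1*276186 = 0 - 276186 = -276186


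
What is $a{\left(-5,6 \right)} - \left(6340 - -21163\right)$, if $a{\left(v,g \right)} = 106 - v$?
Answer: $-27392$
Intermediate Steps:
$a{\left(-5,6 \right)} - \left(6340 - -21163\right) = \left(106 - -5\right) - \left(6340 - -21163\right) = \left(106 + 5\right) - \left(6340 + 21163\right) = 111 - 27503 = -27392$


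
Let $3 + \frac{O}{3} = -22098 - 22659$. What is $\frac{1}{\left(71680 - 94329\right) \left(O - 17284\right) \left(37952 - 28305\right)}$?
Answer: $\frac{1}{33115961478292} \approx 3.0197 \cdot 10^{-14}$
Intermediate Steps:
$O = -134280$ ($O = -9 + 3 \left(-22098 - 22659\right) = -9 + 3 \left(-44757\right) = -9 - 134271 = -134280$)
$\frac{1}{\left(71680 - 94329\right) \left(O - 17284\right) \left(37952 - 28305\right)} = \frac{1}{\left(71680 - 94329\right) \left(-134280 - 17284\right) \left(37952 - 28305\right)} = \frac{1}{\left(-22649\right) \left(\left(-151564\right) 9647\right)} = - \frac{1}{22649 \left(-1462137908\right)} = \left(- \frac{1}{22649}\right) \left(- \frac{1}{1462137908}\right) = \frac{1}{33115961478292}$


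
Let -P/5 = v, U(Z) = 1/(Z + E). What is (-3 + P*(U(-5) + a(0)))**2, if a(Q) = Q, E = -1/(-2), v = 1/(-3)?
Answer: 8281/729 ≈ 11.359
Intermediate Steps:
v = -1/3 ≈ -0.33333
E = 1/2 (E = -1*(-1/2) = 1/2 ≈ 0.50000)
U(Z) = 1/(1/2 + Z) (U(Z) = 1/(Z + 1/2) = 1/(1/2 + Z))
P = 5/3 (P = -5*(-1/3) = 5/3 ≈ 1.6667)
(-3 + P*(U(-5) + a(0)))**2 = (-3 + 5*(2/(1 + 2*(-5)) + 0)/3)**2 = (-3 + 5*(2/(1 - 10) + 0)/3)**2 = (-3 + 5*(2/(-9) + 0)/3)**2 = (-3 + 5*(2*(-1/9) + 0)/3)**2 = (-3 + 5*(-2/9 + 0)/3)**2 = (-3 + (5/3)*(-2/9))**2 = (-3 - 10/27)**2 = (-91/27)**2 = 8281/729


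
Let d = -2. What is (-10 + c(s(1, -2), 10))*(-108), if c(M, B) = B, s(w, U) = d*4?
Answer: 0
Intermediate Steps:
s(w, U) = -8 (s(w, U) = -2*4 = -8)
(-10 + c(s(1, -2), 10))*(-108) = (-10 + 10)*(-108) = 0*(-108) = 0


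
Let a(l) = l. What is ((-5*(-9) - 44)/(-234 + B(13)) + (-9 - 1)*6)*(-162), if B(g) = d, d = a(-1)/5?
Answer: 11382930/1171 ≈ 9720.7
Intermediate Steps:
d = -1/5 ≈ -0.20000
B(g) = -1/5
((-5*(-9) - 44)/(-234 + B(13)) + (-9 - 1)*6)*(-162) = ((-5*(-9) - 44)/(-234 - 1/5) + (-9 - 1)*6)*(-162) = ((45 - 44)/(-1171/5) - 10*6)*(-162) = (1*(-5/1171) - 60)*(-162) = (-5/1171 - 60)*(-162) = -70265/1171*(-162) = 11382930/1171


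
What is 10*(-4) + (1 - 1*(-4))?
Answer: -35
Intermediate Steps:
10*(-4) + (1 - 1*(-4)) = -40 + (1 + 4) = -40 + 5 = -35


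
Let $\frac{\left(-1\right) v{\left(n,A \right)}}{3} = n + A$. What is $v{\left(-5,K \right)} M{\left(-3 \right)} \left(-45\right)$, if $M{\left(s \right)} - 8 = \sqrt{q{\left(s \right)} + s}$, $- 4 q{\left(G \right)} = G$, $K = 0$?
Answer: $-5400 - \frac{2025 i}{2} \approx -5400.0 - 1012.5 i$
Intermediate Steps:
$q{\left(G \right)} = - \frac{G}{4}$
$v{\left(n,A \right)} = - 3 A - 3 n$ ($v{\left(n,A \right)} = - 3 \left(n + A\right) = - 3 \left(A + n\right) = - 3 A - 3 n$)
$M{\left(s \right)} = 8 + \frac{\sqrt{3} \sqrt{s}}{2}$ ($M{\left(s \right)} = 8 + \sqrt{- \frac{s}{4} + s} = 8 + \sqrt{\frac{3 s}{4}} = 8 + \frac{\sqrt{3} \sqrt{s}}{2}$)
$v{\left(-5,K \right)} M{\left(-3 \right)} \left(-45\right) = \left(\left(-3\right) 0 - -15\right) \left(8 + \frac{\sqrt{3} \sqrt{-3}}{2}\right) \left(-45\right) = \left(0 + 15\right) \left(8 + \frac{\sqrt{3} i \sqrt{3}}{2}\right) \left(-45\right) = 15 \left(8 + \frac{3 i}{2}\right) \left(-45\right) = \left(120 + \frac{45 i}{2}\right) \left(-45\right) = -5400 - \frac{2025 i}{2}$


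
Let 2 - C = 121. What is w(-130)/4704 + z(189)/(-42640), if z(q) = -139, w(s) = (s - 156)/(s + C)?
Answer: 341807/97546995 ≈ 0.0035040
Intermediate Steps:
C = -119 (C = 2 - 1*121 = 2 - 121 = -119)
w(s) = (-156 + s)/(-119 + s) (w(s) = (s - 156)/(s - 119) = (-156 + s)/(-119 + s))
w(-130)/4704 + z(189)/(-42640) = ((-156 - 130)/(-119 - 130))/4704 - 139/(-42640) = (-286/(-249))*(1/4704) - 139*(-1/42640) = -1/249*(-286)*(1/4704) + 139/42640 = (286/249)*(1/4704) + 139/42640 = 143/585648 + 139/42640 = 341807/97546995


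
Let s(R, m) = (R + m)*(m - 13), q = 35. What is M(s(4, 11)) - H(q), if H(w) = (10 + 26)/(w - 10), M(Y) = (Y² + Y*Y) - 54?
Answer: 43614/25 ≈ 1744.6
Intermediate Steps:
s(R, m) = (-13 + m)*(R + m) (s(R, m) = (R + m)*(-13 + m) = (-13 + m)*(R + m))
M(Y) = -54 + 2*Y² (M(Y) = (Y² + Y²) - 54 = 2*Y² - 54 = -54 + 2*Y²)
H(w) = 36/(-10 + w)
M(s(4, 11)) - H(q) = (-54 + 2*(11² - 13*4 - 13*11 + 4*11)²) - 36/(-10 + 35) = (-54 + 2*(121 - 52 - 143 + 44)²) - 36/25 = (-54 + 2*(-30)²) - 36/25 = (-54 + 2*900) - 1*36/25 = (-54 + 1800) - 36/25 = 1746 - 36/25 = 43614/25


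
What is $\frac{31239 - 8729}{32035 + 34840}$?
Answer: $\frac{4502}{13375} \approx 0.3366$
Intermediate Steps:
$\frac{31239 - 8729}{32035 + 34840} = \frac{22510}{66875} = 22510 \cdot \frac{1}{66875} = \frac{4502}{13375}$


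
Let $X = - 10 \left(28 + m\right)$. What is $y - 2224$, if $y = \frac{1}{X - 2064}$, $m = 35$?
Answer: $- \frac{5991457}{2694} \approx -2224.0$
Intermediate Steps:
$X = -630$ ($X = - 10 \left(28 + 35\right) = \left(-10\right) 63 = -630$)
$y = - \frac{1}{2694}$ ($y = \frac{1}{-630 - 2064} = \frac{1}{-2694} = - \frac{1}{2694} \approx -0.0003712$)
$y - 2224 = - \frac{1}{2694} - 2224 = - \frac{5991457}{2694}$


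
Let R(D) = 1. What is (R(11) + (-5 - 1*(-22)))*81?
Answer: 1458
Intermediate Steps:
(R(11) + (-5 - 1*(-22)))*81 = (1 + (-5 - 1*(-22)))*81 = (1 + (-5 + 22))*81 = (1 + 17)*81 = 18*81 = 1458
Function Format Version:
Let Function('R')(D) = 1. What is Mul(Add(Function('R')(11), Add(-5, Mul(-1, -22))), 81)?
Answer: 1458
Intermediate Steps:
Mul(Add(Function('R')(11), Add(-5, Mul(-1, -22))), 81) = Mul(Add(1, Add(-5, Mul(-1, -22))), 81) = Mul(Add(1, Add(-5, 22)), 81) = Mul(Add(1, 17), 81) = Mul(18, 81) = 1458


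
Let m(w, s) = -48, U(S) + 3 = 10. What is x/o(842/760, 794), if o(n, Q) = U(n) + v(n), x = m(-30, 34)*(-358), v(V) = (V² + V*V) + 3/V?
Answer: 174109433600/123233287 ≈ 1412.8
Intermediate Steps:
U(S) = 7 (U(S) = -3 + 10 = 7)
v(V) = 2*V² + 3/V (v(V) = (V² + V²) + 3/V = 2*V² + 3/V)
x = 17184 (x = -48*(-358) = 17184)
o(n, Q) = 7 + (3 + 2*n³)/n
x/o(842/760, 794) = 17184/(7 + 2*(842/760)² + 3/((842/760))) = 17184/(7 + 2*(842*(1/760))² + 3/((842*(1/760)))) = 17184/(7 + 2*(421/380)² + 3/(421/380)) = 17184/(7 + 2*(177241/144400) + 3*(380/421)) = 17184/(7 + 177241/72200 + 1140/421) = 17184/(369699861/30396200) = 17184*(30396200/369699861) = 174109433600/123233287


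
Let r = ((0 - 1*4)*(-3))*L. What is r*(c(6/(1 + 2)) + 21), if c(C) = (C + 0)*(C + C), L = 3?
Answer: 1044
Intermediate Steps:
c(C) = 2*C² (c(C) = C*(2*C) = 2*C²)
r = 36 (r = ((0 - 1*4)*(-3))*3 = ((0 - 4)*(-3))*3 = -4*(-3)*3 = 12*3 = 36)
r*(c(6/(1 + 2)) + 21) = 36*(2*(6/(1 + 2))² + 21) = 36*(2*(6/3)² + 21) = 36*(2*((⅓)*6)² + 21) = 36*(2*2² + 21) = 36*(2*4 + 21) = 36*(8 + 21) = 36*29 = 1044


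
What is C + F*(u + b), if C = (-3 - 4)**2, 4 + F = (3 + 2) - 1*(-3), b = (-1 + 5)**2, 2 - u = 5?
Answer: 101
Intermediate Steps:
u = -3 (u = 2 - 1*5 = 2 - 5 = -3)
b = 16 (b = 4**2 = 16)
F = 4 (F = -4 + ((3 + 2) - 1*(-3)) = -4 + (5 + 3) = -4 + 8 = 4)
C = 49 (C = (-7)**2 = 49)
C + F*(u + b) = 49 + 4*(-3 + 16) = 49 + 4*13 = 49 + 52 = 101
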